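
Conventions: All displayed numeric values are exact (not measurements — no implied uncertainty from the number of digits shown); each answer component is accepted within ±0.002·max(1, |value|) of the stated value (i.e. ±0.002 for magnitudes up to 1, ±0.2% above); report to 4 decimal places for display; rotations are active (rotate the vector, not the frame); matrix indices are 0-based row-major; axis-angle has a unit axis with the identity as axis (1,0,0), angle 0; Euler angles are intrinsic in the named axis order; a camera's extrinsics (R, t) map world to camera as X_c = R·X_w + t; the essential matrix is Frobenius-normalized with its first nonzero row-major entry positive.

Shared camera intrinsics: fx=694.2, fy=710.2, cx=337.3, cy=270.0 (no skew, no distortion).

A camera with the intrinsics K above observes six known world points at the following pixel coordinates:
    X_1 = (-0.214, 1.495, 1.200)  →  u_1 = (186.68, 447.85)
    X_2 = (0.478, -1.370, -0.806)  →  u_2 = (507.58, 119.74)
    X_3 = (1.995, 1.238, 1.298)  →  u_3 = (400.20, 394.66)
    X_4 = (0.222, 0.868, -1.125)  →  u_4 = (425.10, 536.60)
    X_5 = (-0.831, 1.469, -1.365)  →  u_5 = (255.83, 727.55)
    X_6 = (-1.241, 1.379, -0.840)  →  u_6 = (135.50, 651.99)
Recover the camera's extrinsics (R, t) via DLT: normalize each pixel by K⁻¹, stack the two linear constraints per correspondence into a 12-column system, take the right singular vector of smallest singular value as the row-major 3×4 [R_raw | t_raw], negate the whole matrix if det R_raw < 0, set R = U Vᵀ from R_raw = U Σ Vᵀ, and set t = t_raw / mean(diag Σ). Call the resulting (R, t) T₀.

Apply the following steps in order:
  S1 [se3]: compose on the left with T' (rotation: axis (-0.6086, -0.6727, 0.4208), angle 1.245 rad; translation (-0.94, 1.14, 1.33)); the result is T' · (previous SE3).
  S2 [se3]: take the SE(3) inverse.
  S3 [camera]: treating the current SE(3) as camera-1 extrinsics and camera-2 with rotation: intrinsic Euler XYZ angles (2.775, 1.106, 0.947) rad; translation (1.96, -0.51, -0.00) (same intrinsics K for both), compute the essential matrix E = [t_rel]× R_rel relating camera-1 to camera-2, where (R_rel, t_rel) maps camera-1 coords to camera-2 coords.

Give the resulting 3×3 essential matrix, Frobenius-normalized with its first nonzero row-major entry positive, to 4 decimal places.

source (pnp_recover): camera pose = R=[0.8321 -0.1760 -0.5260; 0.0337 0.9626 -0.2688; 0.5536 0.2059 0.8069], t=(-0.1400, 0.2900, 4.4300)
after S1 (compose_se3): R=[0.0226 -0.3836 -0.9232; 0.7972 0.5642 -0.2149; 0.6033 -0.7311 0.3185], t=(-4.6497, 2.9289, 2.9934)
after S2 (invert_se3): R=[0.0226 0.7972 0.6033; -0.3836 0.5642 -0.7311; -0.9232 -0.2149 0.3185], t=(-4.0357, -1.2475, -4.6168)
after S3 (essential): [0.4501 0.0588 -0.4821; 0.0172 -0.6949 -0.1066; 0.1677 0.0998 -0.1698]

matrix = [0.4501 0.0588 -0.4821; 0.0172 -0.6949 -0.1066; 0.1677 0.0998 -0.1698]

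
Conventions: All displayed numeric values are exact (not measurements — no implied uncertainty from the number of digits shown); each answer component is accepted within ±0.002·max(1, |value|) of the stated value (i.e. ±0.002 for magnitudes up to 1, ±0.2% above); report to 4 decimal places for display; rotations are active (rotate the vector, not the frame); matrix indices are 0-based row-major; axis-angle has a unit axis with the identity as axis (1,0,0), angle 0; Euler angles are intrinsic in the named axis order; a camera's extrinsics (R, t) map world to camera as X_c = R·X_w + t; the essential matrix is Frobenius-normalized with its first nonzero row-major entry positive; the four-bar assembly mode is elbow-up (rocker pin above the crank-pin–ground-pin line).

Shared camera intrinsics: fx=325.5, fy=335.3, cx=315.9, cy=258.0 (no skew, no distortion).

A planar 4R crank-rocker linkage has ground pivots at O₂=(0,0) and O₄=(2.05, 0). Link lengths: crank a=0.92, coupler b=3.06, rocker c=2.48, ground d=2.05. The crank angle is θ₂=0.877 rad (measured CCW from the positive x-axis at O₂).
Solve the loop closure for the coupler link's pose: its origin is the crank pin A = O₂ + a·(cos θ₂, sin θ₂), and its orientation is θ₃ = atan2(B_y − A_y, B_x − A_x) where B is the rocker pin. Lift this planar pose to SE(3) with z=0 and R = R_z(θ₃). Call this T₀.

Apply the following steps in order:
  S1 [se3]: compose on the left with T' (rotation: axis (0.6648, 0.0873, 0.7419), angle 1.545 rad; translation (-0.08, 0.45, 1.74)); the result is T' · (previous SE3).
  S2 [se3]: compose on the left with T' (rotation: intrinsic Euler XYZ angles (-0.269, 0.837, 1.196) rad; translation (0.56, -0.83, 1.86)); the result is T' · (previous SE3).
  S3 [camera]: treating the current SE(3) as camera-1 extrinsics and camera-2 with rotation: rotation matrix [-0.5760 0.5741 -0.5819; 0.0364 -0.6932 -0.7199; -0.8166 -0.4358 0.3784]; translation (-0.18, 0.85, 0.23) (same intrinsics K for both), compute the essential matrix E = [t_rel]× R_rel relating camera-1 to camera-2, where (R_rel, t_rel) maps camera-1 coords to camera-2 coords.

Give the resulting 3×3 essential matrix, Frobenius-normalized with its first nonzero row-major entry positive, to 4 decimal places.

source (fourbar_fk): coupler pose = R=[0.8820 -0.4713 0.0000; 0.4713 0.8820 0.0000; 0.0000 0.0000 1.0000], t=(0.5883, 0.7073, 0.0000)
after S1 (compose_se3): R=[0.0796 -0.8193 0.5678; 0.7197 -0.3468 -0.6015; 0.6897 0.4565 0.5620], t=(-0.2961, 0.9431, 2.4860)
after S2 (compose_se3): R=[0.0833 0.3543 0.9314; 0.5746 -0.7807 0.2456; 0.8142 0.5148 -0.2686], t=(1.7459, -0.1257, 4.1524)
after S3 (essential): [0.5712 -0.2331 -0.3398; -0.2268 -0.5196 0.0517; 0.1056 0.4106 -0.0011]

matrix = [0.5712 -0.2331 -0.3398; -0.2268 -0.5196 0.0517; 0.1056 0.4106 -0.0011]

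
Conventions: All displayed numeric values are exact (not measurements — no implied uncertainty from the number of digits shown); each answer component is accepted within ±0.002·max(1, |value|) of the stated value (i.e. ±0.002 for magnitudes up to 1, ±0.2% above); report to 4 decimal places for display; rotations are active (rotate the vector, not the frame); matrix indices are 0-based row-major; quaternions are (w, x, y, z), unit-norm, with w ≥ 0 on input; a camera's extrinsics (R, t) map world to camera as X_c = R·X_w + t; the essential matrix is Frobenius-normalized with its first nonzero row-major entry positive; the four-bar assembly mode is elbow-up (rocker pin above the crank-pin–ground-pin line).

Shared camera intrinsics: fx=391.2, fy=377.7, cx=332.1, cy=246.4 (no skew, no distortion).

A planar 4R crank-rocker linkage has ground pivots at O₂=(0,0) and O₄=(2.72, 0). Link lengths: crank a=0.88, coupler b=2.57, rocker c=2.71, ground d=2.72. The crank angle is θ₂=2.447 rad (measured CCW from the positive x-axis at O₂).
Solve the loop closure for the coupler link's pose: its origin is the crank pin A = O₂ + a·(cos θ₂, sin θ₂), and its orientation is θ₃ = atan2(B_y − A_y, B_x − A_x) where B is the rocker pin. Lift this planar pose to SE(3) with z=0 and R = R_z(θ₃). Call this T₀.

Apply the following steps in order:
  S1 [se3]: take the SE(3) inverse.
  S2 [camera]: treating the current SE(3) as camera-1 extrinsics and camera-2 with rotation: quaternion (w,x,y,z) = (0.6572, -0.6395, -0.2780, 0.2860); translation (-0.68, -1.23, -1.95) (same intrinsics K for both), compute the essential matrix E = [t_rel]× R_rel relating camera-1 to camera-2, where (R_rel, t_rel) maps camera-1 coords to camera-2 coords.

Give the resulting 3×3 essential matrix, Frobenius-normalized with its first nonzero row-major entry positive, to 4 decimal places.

matrix = [0.5529 0.0199 0.3621; -0.4374 0.0690 0.4063; 0.0448 -0.0562 -0.4432]

source (fourbar_fk): coupler pose = R=[0.7468 -0.6650 0.0000; 0.6650 0.7468 0.0000; 0.0000 0.0000 1.0000], t=(-0.6761, 0.5633, 0.0000)
after S1 (invert_se3): R=[0.7468 0.6650 0.0000; -0.6650 0.7468 0.0000; 0.0000 0.0000 1.0000], t=(0.1304, -0.8703, 0.0000)
after S2 (essential): [0.5529 0.0199 0.3621; -0.4374 0.0690 0.4063; 0.0448 -0.0562 -0.4432]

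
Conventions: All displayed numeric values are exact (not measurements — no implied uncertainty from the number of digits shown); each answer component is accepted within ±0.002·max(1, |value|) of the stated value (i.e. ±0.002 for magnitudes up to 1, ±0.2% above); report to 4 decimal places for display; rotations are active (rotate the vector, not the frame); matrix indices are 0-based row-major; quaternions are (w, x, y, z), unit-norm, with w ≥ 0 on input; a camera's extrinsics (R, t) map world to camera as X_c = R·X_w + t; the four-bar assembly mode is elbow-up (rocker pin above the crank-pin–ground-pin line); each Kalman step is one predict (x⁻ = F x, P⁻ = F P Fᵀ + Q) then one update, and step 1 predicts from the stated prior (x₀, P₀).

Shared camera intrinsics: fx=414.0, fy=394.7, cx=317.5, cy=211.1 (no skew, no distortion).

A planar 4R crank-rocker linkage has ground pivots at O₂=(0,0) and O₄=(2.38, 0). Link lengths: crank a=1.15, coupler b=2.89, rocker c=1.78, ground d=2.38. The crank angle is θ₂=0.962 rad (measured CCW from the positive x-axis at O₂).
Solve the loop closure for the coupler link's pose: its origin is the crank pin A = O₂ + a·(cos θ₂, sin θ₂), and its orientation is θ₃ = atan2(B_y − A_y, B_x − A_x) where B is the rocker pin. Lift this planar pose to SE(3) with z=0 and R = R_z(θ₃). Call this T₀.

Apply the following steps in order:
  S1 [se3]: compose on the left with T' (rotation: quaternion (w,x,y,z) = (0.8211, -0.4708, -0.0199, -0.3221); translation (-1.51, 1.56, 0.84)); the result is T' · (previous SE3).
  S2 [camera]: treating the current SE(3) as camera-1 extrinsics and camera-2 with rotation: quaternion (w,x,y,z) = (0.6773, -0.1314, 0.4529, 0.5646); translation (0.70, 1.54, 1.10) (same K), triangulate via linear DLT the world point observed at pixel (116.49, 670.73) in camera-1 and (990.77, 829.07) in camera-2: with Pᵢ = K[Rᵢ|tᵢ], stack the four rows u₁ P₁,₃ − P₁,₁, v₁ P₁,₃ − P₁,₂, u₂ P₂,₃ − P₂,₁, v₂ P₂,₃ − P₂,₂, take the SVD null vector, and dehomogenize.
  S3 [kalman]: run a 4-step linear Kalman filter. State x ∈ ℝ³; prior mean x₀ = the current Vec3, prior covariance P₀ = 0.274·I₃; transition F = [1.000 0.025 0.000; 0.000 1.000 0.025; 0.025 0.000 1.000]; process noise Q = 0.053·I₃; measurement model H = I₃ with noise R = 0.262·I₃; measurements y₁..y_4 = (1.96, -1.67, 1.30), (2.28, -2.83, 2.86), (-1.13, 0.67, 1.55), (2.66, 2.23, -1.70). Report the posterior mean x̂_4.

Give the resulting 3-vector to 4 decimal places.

result = (1.2996, 0.2747, 0.4931)

source (fourbar_fk): coupler pose = R=[0.9890 -0.1478 0.0000; 0.1478 0.9890 0.0000; 0.0000 0.0000 1.0000], t=(0.6577, 0.9434, 0.0000)
after S1 (compose_se3): R=[0.8639 0.4247 0.2706; -0.4530 0.4208 0.7860; 0.2199 -0.8016 0.5559], t=(-0.4726, 1.5539, 0.3437)
after S2 (triangulate): (0.0575, -0.8750, 0.5199)
after S3 (kf_track): (1.2996, 0.2747, 0.4931)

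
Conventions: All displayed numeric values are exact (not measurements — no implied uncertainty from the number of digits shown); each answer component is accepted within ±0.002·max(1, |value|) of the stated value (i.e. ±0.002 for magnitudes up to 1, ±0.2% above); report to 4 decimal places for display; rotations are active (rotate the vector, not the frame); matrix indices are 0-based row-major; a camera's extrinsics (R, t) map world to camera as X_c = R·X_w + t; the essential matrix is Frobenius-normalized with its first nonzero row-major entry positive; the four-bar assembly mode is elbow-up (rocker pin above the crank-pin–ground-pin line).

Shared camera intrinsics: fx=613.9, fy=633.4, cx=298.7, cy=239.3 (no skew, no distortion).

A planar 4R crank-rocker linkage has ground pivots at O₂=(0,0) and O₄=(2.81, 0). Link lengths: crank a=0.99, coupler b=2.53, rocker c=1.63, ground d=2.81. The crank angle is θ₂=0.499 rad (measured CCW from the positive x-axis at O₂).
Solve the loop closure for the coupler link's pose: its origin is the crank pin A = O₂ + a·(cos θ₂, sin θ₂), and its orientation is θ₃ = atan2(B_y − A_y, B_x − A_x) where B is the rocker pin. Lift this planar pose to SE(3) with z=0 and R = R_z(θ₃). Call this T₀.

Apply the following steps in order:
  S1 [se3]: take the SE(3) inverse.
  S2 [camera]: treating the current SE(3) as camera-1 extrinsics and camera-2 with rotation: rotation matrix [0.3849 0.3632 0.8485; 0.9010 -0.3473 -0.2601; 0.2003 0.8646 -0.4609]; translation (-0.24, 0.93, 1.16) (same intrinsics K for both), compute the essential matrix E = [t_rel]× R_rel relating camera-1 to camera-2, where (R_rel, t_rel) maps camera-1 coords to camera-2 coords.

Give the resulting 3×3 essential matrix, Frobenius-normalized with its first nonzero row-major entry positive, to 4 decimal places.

source (fourbar_fk): coupler pose = R=[0.8960 -0.4440 0.0000; 0.4440 0.8960 0.0000; 0.0000 0.0000 1.0000], t=(0.8693, 0.4738, 0.0000)
after S1 (invert_se3): R=[0.8960 0.4440 0.0000; -0.4440 0.8960 0.0000; 0.0000 0.0000 1.0000], t=(-0.9892, -0.0386, 0.0000)
after S2 (essential): [0.0803 -0.6935 0.0784; -0.2206 -0.0261 -0.4827; 0.1837 0.1292 0.4167]

matrix = [0.0803 -0.6935 0.0784; -0.2206 -0.0261 -0.4827; 0.1837 0.1292 0.4167]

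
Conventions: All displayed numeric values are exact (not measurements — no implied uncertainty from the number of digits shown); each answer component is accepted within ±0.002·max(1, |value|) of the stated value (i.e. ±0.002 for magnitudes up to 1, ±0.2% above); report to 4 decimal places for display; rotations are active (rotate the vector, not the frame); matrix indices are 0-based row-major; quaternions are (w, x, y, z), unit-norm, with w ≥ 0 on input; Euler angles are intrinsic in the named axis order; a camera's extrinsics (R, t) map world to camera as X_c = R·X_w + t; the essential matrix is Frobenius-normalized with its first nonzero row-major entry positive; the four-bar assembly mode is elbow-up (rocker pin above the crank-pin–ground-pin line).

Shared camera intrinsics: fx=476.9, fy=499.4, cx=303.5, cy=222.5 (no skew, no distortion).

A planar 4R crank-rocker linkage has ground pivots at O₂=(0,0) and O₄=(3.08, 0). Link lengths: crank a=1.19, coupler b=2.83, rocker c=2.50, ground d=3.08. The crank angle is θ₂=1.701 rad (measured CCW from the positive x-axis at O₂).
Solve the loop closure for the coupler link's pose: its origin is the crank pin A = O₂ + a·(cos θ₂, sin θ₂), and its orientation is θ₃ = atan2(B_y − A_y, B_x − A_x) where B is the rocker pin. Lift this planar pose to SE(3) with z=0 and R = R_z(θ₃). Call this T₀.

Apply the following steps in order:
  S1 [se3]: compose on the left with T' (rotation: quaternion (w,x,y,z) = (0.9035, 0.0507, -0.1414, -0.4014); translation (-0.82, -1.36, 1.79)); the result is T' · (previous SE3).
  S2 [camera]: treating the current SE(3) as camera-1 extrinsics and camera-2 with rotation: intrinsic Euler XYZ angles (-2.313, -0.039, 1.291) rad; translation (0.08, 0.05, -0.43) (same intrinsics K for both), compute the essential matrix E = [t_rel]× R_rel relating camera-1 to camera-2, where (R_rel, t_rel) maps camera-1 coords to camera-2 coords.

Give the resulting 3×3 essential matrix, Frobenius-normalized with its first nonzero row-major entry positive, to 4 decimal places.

source (fourbar_fk): coupler pose = R=[0.9015 -0.4328 0.0000; 0.4328 0.9015 0.0000; 0.0000 0.0000 1.0000], t=(-0.1545, 1.1799, 0.0000)
after S1 (compose_se3): R=[0.8827 0.3649 -0.2962; -0.3757 0.9265 0.0219; 0.2824 0.0919 0.9549], t=(-0.0796, -0.4521, 1.9989)
after S2 (essential): [0.6875 -0.0702 0.0890; -0.1124 -0.5387 -0.1301; 0.0632 -0.4292 -0.0806]

matrix = [0.6875 -0.0702 0.0890; -0.1124 -0.5387 -0.1301; 0.0632 -0.4292 -0.0806]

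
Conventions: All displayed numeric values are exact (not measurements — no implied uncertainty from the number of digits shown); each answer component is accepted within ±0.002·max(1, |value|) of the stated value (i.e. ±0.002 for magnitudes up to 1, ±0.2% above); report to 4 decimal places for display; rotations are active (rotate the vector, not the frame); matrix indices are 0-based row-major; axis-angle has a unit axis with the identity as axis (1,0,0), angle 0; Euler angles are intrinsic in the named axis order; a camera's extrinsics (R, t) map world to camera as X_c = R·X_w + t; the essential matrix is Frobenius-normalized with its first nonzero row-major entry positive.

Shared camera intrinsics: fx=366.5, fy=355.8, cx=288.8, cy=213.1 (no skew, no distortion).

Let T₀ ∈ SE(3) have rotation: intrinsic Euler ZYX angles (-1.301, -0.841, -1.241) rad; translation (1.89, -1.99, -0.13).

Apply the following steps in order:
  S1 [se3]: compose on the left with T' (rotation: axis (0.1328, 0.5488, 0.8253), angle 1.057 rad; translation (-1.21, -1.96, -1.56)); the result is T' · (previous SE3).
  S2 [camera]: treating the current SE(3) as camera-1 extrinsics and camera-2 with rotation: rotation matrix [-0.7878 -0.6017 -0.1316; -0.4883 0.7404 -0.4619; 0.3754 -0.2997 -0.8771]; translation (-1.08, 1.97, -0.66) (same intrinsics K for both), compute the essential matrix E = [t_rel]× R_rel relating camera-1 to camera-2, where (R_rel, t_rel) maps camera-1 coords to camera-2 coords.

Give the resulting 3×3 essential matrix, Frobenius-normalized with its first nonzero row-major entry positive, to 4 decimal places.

after S1 (compose_se3): R=[0.9247 0.3181 0.2089; -0.1945 -0.0769 0.9779; 0.3271 -0.9449 -0.0092], t=(1.0231, -1.8293, -3.1554)
after S2 (essential): [0.1574 -0.2289 0.5297; -0.3602 -0.3135 0.2833; 0.5327 0.1250 0.1858]

matrix = [0.1574 -0.2289 0.5297; -0.3602 -0.3135 0.2833; 0.5327 0.1250 0.1858]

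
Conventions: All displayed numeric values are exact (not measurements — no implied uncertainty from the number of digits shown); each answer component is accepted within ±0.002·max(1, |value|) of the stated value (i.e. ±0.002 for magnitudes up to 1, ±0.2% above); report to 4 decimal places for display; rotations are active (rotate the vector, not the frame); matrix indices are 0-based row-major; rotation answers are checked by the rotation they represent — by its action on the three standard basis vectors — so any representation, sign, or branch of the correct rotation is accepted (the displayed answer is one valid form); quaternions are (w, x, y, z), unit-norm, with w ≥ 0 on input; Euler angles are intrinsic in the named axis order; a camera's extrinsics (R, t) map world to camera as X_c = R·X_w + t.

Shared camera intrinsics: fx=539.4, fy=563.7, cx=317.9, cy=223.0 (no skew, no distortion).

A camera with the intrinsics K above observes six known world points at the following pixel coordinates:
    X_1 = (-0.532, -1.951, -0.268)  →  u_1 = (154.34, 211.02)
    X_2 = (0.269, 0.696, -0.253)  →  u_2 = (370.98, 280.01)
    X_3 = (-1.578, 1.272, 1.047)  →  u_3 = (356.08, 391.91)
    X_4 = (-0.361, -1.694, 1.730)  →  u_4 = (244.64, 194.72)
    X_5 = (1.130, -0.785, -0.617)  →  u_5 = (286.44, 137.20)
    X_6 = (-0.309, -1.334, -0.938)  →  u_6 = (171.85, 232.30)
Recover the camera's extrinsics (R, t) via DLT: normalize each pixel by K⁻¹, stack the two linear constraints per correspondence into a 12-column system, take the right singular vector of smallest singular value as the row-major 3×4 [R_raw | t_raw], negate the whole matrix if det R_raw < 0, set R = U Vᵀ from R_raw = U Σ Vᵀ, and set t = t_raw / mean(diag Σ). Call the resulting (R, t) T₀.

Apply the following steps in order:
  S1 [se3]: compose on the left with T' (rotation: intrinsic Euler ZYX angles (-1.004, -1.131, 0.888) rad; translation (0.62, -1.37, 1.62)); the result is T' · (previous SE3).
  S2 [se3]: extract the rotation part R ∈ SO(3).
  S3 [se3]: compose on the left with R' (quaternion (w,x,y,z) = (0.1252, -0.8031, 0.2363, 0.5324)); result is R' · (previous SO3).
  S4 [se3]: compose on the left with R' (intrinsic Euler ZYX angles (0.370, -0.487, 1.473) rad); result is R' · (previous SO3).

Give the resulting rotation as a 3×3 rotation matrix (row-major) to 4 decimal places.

source (pnp_recover): camera pose = R=[0.4835 0.8290 0.2811; -0.8346 0.5334 -0.1377; -0.2641 -0.1680 0.9497], t=(-0.0500, 0.4199, 6.3781)
after S1 (compose_se3): R=[0.2347 0.4339 -0.8699; -0.9678 0.1879 -0.1674; 0.0908 0.8812 0.4640], t=(-5.4558, -0.5460, 3.4269)
after S2 (rot_of_se3): [0.2347 0.4339 -0.8699; -0.9678 0.1879 -0.1674; 0.0908 0.8812 0.4640]
after S3 (compose_so3): [0.4995 -0.6584 -0.5631; 0.8127 0.1311 0.5677; -0.3000 -0.7412 0.6005]
after S4 (compose_so3): [-0.0652 -0.8392 -0.5400; 0.3800 0.4794 -0.7910; 0.9227 -0.2568 0.2876]

rotation (matrix) = ((-0.0652, -0.8392, -0.5400), (0.3800, 0.4794, -0.7910), (0.9227, -0.2568, 0.2876))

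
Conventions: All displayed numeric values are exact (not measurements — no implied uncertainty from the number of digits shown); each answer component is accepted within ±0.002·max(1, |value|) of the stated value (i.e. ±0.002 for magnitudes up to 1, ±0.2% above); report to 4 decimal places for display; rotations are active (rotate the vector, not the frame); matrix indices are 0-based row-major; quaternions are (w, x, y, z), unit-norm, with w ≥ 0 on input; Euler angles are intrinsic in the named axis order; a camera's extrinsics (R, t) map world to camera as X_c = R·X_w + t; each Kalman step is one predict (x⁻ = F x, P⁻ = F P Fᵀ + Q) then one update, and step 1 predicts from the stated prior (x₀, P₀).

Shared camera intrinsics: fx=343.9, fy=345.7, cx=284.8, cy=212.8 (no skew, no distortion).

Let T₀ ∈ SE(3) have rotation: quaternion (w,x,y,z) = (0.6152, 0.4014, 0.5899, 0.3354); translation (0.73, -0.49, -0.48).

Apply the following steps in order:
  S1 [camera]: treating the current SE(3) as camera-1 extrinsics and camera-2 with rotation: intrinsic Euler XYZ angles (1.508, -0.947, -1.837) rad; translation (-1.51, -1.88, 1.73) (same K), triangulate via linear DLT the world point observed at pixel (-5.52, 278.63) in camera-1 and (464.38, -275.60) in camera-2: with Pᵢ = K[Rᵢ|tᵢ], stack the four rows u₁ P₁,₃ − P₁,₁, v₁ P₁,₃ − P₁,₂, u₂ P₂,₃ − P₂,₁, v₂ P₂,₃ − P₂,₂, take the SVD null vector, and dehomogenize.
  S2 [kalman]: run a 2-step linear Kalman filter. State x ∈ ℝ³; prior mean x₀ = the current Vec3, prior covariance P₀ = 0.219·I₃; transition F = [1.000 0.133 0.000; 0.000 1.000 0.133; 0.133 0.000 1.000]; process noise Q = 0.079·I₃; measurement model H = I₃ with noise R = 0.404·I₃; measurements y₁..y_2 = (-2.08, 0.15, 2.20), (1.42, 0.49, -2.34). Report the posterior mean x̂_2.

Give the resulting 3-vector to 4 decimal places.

result = (0.0376, 0.7226, -1.0020)

after S1 (triangulate): (-0.2182, 1.5835, -1.7119)
after S2 (kf_track): (0.0376, 0.7226, -1.0020)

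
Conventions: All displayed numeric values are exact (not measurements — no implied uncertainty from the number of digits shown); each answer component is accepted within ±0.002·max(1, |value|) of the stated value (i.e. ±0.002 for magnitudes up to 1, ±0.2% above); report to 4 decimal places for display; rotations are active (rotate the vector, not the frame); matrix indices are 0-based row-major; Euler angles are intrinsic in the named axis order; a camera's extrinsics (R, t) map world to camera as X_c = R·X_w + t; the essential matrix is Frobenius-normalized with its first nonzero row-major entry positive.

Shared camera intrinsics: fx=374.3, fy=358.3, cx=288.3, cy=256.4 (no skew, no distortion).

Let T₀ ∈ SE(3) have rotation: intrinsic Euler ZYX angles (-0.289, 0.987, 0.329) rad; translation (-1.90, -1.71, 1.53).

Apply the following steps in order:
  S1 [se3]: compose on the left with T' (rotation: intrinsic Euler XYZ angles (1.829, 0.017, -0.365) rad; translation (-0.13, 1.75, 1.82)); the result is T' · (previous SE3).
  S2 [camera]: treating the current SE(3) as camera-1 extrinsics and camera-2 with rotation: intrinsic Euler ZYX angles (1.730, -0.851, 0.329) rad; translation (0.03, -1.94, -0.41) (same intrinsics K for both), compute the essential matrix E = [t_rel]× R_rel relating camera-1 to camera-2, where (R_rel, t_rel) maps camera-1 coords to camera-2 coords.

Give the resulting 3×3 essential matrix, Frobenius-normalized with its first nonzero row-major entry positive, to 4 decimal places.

matrix = [0.3780 0.5223 -0.2278; 0.0271 -0.0896 0.3290; 0.2919 0.1329 0.5591]

after S1 (compose_se3): R=[0.4232 0.7926 0.4389; 0.8994 -0.3091 -0.3091; -0.1093 0.5256 -0.8437], t=(-2.4889, 0.4664, 0.5303)
after S2 (essential): [0.3780 0.5223 -0.2278; 0.0271 -0.0896 0.3290; 0.2919 0.1329 0.5591]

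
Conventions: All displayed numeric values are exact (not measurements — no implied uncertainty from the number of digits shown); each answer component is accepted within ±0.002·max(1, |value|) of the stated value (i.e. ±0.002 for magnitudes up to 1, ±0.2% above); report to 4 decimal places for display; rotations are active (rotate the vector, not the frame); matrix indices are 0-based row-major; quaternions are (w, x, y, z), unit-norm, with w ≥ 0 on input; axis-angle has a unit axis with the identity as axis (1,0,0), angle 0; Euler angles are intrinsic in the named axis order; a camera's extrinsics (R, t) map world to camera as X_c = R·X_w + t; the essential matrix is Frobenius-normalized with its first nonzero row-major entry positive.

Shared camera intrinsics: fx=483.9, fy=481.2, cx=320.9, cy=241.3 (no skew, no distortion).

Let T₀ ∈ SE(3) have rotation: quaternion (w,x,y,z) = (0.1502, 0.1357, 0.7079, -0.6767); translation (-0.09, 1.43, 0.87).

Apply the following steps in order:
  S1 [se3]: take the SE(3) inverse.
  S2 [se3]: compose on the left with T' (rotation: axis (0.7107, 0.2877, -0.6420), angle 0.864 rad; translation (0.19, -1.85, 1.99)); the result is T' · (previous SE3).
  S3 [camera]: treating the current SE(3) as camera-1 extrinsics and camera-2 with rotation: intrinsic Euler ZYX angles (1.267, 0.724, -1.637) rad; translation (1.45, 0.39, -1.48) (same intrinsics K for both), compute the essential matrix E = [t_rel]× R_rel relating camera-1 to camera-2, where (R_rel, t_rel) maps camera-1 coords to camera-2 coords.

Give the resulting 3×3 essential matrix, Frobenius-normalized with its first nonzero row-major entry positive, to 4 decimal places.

after S1 (invert_se3): R=[-0.9181 -0.0112 -0.3963; 0.3954 0.0473 -0.9173; 0.0290 -0.9988 -0.0391], t=(0.2781, 0.7659, 1.4649)
after S2 (compose_se3): R=[-0.5357 -0.0415 -0.8434; 0.6331 0.6413 -0.4336; 0.5588 -0.7662 -0.3173], t=(0.9348, -2.3328, 3.4120)
after S3 (essential): [0.4918 -0.1988 -0.4674; 0.4580 0.2978 0.3488; -0.1916 -0.1332 -0.1599]

matrix = [0.4918 -0.1988 -0.4674; 0.4580 0.2978 0.3488; -0.1916 -0.1332 -0.1599]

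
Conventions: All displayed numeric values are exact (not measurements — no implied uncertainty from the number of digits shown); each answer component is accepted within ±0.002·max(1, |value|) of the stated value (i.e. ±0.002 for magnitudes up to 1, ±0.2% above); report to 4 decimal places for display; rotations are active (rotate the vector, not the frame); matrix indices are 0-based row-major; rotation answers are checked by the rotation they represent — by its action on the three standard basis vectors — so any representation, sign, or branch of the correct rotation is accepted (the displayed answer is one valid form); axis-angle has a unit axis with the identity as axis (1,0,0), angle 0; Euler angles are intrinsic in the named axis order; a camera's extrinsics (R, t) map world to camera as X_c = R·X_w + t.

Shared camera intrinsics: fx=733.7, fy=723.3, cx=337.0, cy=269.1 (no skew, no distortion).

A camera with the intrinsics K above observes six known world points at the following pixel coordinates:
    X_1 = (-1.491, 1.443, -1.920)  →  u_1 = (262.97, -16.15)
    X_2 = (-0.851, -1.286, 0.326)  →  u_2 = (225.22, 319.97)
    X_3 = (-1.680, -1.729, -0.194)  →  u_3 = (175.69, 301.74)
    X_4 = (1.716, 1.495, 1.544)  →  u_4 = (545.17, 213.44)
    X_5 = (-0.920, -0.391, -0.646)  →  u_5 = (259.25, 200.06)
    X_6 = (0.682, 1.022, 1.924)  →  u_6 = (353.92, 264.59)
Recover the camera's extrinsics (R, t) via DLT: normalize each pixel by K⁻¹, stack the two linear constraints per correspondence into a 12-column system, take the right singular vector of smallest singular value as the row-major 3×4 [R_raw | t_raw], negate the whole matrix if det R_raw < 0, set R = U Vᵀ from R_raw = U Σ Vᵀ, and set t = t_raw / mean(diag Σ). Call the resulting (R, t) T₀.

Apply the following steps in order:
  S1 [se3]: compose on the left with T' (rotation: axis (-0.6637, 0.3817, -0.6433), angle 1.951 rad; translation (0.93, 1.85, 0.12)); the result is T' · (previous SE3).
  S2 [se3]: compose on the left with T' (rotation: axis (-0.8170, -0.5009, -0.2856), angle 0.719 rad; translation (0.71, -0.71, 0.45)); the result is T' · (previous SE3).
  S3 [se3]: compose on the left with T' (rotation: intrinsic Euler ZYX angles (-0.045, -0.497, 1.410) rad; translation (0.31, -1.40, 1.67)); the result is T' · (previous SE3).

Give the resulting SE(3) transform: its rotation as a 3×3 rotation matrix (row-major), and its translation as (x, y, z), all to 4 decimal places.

source (pnp_recover): camera pose = R=[0.9491 0.1125 -0.2941; 0.2638 -0.7942 0.5475; -0.1720 -0.5972 -0.7834], t=(-0.0900, -0.4499, 6.8090)
after S1 (compose_se3): R=[0.1253 -0.7336 -0.6679; -0.9899 -0.1372 -0.0351; -0.0659 0.6656 -0.7434], t=(7.1958, 3.9161, 1.8644)
after S2 (compose_se3): R=[-0.1536 -0.8941 -0.4207; -0.8550 0.3337 -0.3970; 0.4953 0.2988 -0.8157], t=(7.9396, 2.9246, 2.7116)
after S3 (compose_se3): R=[0.2012 -0.9756 -0.0873; -0.6355 -0.1978 0.7463; -0.7454 -0.0947 -0.6598], t=(5.6008, -3.8488, 8.3747)

rotation (matrix) = ((0.2012, -0.9756, -0.0873), (-0.6355, -0.1978, 0.7463), (-0.7454, -0.0947, -0.6598)), translation = (5.6008, -3.8488, 8.3747)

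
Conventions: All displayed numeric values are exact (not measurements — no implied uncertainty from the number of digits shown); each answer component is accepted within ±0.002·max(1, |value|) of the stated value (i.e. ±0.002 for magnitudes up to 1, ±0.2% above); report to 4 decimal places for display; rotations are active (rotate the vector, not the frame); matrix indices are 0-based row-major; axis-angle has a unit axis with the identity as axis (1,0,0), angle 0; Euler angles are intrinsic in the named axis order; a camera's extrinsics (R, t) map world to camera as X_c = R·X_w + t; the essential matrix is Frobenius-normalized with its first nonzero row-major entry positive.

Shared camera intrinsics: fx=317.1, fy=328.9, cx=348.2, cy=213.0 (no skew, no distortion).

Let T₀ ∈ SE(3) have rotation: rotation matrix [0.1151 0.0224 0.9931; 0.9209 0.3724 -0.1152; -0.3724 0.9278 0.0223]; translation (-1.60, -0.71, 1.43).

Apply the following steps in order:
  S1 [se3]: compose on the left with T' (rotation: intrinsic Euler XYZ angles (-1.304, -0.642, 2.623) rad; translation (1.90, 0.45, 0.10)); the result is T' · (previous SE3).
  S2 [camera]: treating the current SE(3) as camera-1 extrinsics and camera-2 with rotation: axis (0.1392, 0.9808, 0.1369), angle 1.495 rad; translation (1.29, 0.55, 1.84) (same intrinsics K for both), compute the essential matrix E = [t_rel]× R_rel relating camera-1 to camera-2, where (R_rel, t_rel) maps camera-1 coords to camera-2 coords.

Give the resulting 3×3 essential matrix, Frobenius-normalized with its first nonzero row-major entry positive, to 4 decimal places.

after S1 (compose_se3): R=[-0.2227 -0.7190 -0.6584; -0.8049 0.5166 -0.2919; 0.5500 0.4650 -0.6938], t=(2.4385, 2.5142, 0.8470)
after S2 (essential): [0.0064 0.1484 -0.0922; 0.0134 -0.6105 0.3112; -0.3923 0.2641 0.5254]

matrix = [0.0064 0.1484 -0.0922; 0.0134 -0.6105 0.3112; -0.3923 0.2641 0.5254]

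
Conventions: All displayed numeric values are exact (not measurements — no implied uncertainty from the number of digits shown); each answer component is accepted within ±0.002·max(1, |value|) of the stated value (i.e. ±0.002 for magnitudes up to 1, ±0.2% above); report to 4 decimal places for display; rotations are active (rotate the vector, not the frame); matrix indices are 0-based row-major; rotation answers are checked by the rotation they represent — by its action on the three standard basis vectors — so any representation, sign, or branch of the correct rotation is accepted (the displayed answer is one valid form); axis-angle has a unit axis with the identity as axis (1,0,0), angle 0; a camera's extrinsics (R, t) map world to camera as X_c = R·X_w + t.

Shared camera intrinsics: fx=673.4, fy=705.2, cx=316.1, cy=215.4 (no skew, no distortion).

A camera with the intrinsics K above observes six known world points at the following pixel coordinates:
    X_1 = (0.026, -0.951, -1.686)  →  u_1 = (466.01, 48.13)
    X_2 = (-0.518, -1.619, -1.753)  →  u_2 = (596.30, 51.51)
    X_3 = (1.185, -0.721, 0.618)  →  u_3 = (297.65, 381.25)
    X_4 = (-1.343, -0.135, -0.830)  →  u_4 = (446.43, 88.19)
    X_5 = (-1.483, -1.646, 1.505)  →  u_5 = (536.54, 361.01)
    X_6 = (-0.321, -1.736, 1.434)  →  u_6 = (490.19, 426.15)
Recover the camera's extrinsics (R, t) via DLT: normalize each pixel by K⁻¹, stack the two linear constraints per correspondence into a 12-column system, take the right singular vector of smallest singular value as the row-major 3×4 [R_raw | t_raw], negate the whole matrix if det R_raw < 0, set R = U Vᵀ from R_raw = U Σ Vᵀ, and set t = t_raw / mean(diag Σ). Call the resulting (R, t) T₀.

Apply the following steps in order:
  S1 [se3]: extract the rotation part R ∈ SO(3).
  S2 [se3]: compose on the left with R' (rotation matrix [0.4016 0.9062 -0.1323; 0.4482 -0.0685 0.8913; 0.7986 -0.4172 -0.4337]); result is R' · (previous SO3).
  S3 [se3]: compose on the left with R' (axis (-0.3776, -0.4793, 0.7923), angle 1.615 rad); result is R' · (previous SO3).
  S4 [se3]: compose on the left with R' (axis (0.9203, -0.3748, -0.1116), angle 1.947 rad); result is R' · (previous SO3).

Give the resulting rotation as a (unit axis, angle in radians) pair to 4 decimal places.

rotation (axis_angle) = ((-0.2387, 0.1825, -0.9538), 1.1353)

source (pnp_recover): camera pose = R=[-0.6592 -0.7466 -0.0901; 0.3403 -0.4029 0.8496; -0.6706 0.5294 0.5196], t=(0.1600, -0.0301, 5.9099)
after S1 (rot_of_se3): [-0.6592 -0.7466 -0.0901; 0.3403 -0.4029 0.8496; -0.6706 0.5294 0.5196]
after S2 (compose_so3): [0.1324 -0.7350 0.6650; -0.9165 0.1648 0.3646; -0.3776 -0.6577 -0.6518]
after S3 (compose_so3): [0.8648 0.3442 0.3656; -0.0422 -0.6757 0.7360; 0.5003 -0.6519 -0.5698]
after S4 (compose_so3): [0.4548 0.8396 0.2971; -0.8900 0.4411 0.1158; -0.0338 -0.3171 0.9478]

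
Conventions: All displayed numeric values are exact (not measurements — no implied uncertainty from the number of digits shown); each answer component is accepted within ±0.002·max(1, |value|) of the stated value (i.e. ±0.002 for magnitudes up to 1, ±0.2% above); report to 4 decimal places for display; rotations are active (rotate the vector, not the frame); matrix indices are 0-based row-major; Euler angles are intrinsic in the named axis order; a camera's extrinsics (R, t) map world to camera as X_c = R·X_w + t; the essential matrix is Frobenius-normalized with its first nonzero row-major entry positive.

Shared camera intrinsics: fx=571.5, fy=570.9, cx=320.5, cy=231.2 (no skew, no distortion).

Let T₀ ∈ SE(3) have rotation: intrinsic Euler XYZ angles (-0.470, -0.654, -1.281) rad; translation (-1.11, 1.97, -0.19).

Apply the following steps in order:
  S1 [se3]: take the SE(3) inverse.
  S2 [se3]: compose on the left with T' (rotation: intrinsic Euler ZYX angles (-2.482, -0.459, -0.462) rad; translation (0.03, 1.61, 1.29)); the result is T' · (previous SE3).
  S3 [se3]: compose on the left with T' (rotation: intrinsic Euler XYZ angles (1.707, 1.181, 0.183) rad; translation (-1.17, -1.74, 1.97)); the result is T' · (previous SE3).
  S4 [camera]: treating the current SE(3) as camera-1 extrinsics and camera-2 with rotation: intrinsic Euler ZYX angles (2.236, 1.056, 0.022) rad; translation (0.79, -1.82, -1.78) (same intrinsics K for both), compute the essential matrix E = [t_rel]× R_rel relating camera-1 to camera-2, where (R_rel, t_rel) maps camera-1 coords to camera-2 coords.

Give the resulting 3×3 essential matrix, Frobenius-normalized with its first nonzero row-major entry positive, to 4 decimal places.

after S1 (invert_se3): R=[0.2268 -0.7757 0.5890; 0.7606 0.5188 0.3904; -0.6084 0.3594 0.7076], t=(1.8917, -0.1036, -1.2489)
after S2 (compose_se3): R=[-0.2190 0.9640 0.1510; -0.6882 -0.0429 -0.7242; -0.6917 -0.2625 0.6728], t=(-2.0834, 0.7930, 1.1673)
after S3 (compose_se3): R=[-0.6740 0.1203 0.7288; 0.2751 0.9566 0.0965; -0.6856 0.2656 -0.6778], t=(-0.9236, -4.2435, 2.0313)
after S4 (essential): [0.1571 0.0900 0.3533; -0.6421 -0.1865 -0.0419; 0.1637 -0.0320 -0.6048]

matrix = [0.1571 0.0900 0.3533; -0.6421 -0.1865 -0.0419; 0.1637 -0.0320 -0.6048]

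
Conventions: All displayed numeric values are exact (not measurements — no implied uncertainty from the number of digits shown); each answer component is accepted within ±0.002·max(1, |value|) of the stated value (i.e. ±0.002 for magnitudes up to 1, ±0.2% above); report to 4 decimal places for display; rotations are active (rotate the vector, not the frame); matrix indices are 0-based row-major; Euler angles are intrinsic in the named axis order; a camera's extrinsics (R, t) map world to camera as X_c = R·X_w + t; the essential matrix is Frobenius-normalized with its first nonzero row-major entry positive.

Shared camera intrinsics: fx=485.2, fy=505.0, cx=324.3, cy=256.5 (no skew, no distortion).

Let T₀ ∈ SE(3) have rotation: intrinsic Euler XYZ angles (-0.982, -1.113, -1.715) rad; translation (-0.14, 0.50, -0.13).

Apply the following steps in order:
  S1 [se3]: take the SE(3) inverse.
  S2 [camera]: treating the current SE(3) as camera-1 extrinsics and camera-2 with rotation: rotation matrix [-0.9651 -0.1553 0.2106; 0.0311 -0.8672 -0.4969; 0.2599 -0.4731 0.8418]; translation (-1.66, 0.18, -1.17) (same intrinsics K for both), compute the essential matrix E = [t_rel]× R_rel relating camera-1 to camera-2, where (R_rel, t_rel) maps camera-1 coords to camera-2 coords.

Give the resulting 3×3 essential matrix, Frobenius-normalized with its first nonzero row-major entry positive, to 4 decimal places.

after S1 (invert_se3): R=[-0.0635 -0.6568 0.7514; 0.4374 0.6584 0.6125; -0.8970 0.3675 0.2455], t=(0.4172, -0.1884, -0.2774)
after S2 (essential): [0.0383 -0.4380 -0.2156; 0.3165 0.3542 -0.5203; -0.0796 0.4157 0.2911]

matrix = [0.0383 -0.4380 -0.2156; 0.3165 0.3542 -0.5203; -0.0796 0.4157 0.2911]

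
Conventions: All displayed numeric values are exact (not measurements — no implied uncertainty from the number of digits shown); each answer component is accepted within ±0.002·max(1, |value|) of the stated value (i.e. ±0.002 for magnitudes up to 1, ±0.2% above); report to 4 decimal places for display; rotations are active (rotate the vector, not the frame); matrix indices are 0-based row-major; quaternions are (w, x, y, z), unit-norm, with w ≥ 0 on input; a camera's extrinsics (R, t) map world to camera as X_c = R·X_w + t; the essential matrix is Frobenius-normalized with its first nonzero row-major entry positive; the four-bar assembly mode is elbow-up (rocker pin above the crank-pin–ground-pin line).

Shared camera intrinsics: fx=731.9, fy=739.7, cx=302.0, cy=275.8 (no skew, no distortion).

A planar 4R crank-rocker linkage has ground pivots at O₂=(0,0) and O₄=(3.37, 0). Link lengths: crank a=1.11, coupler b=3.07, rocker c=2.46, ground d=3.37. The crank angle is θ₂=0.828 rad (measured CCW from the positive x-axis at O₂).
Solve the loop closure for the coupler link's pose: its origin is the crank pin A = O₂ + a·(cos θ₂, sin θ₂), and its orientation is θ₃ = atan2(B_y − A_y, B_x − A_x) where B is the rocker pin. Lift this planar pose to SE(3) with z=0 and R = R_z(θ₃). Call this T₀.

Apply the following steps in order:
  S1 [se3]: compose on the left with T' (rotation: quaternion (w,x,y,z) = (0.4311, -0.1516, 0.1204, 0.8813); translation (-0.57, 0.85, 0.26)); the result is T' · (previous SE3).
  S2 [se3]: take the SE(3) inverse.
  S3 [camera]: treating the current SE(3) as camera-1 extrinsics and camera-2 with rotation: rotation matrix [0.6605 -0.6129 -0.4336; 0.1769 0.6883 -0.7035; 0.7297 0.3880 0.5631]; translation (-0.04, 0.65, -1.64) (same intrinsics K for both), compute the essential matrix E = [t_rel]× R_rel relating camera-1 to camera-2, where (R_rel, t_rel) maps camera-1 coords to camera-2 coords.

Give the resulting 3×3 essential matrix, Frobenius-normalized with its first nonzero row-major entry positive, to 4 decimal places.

source (fourbar_fk): coupler pose = R=[0.8449 -0.5349 0.0000; 0.5349 0.8449 0.0000; 0.0000 0.0000 1.0000], t=(0.7507, 0.8176, 0.0000)
after S1 (compose_se3): R=[-0.9180 -0.3613 -0.1634; 0.2905 -0.8933 0.3429; -0.2699 0.2673 0.9250], t=(-1.6583, 0.9030, 0.0481)
after S2 (invert_se3): R=[-0.9180 0.2905 -0.2699; -0.3613 -0.8933 0.2673; -0.1634 0.3429 0.9250], t=(-1.7717, 0.1947, -0.6251)
after S3 (essential): [0.0241 0.5784 0.1328; -0.0983 0.2834 -0.6042; -0.0542 -0.2917 -0.3226]

matrix = [0.0241 0.5784 0.1328; -0.0983 0.2834 -0.6042; -0.0542 -0.2917 -0.3226]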